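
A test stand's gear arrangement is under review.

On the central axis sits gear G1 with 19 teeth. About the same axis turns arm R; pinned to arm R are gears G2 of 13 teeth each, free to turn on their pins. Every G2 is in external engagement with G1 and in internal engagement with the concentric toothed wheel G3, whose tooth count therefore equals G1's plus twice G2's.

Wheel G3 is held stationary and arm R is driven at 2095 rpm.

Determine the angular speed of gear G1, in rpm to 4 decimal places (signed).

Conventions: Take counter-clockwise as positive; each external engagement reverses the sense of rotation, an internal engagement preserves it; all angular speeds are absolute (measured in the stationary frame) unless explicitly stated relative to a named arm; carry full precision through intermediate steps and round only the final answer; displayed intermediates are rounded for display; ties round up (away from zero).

recognized (axles ride arm R): planetary set, 19/13/45 teeth
normalise by the input: solve with ω_arm = 1, then scale by 2095 rpm
ring teeth: 19 + 2·13 = 45
19(ω_sun−ω_arm) = −45(ω_ring−ω_arm),  ω_ring = 0, ω_arm = 1
ω_sun = 1 − (45/19)(0−1) = 64/19
scale: ω_sun = 64/19 × 2095 rpm = +7056.8421 rpm

+7056.8421 rpm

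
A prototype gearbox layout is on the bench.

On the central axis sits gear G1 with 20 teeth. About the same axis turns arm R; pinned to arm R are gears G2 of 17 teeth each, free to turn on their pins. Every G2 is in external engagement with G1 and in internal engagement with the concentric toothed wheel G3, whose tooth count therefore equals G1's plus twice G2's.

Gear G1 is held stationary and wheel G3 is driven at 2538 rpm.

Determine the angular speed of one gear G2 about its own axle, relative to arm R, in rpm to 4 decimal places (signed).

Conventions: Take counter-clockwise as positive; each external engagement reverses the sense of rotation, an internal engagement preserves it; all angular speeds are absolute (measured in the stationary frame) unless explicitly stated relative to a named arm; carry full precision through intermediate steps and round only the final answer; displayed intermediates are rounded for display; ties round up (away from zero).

+2178.8871 rpm

class = planetary set [G3 = 20+2·17 = 54; Willis about the carrier]
normalise by the input: solve with ω_ring = 1, then scale by 2538 rpm
ring teeth: 20 + 2·17 = 54
20(ω_sun−ω_arm) = −54(ω_ring−ω_arm),  ω_sun = 0, ω_ring = 1
20(0−ω_arm) = −54(1−ω_arm)  ⇒  74·ω_arm = 54  ⇒  ω_arm = 27/37
sun–planet mesh: 20·(0−27/37) = −17·(ω_p−ω_arm)  ⇒  ω_p−ω_arm = 540/629
scale: ω_p−ω_arm = 540/629 × 2538 rpm = +2178.8871 rpm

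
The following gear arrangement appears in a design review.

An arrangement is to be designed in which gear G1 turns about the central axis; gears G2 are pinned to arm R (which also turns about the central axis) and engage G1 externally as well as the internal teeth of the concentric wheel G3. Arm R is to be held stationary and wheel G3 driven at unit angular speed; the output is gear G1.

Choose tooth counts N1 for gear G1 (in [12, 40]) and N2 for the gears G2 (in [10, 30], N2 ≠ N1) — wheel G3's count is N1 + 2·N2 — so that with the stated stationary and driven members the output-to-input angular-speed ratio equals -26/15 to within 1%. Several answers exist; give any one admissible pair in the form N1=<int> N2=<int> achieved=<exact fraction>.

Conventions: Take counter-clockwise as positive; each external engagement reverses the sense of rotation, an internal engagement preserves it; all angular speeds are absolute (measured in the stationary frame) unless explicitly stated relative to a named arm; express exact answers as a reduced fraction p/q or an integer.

topology: planetary set — design target -26/15, arm = carrier (Willis)
Willis with ω_arm = 0: ω_sun/ω_ring = −N3/N1; set equal to -26/15  ⇒  N3/N1 = −(-26/15) = 26/15
N3 = N1 + 2·N2  ⇒  N2/N1 = (N3/N1 − 1)/2 = (26/15 − 1)/2 = 11/30
smallest multiple with N1 ≥ 12 and N2 ≥ 10: k = 1  ⇒  N1 = 1·30 = 30, N2 = 1·11 = 11 (N1 ≤ 40, N2 ≤ 30, N2 ≠ N1 ✓), N3 = 30 + 2·11 = 52
check: −N3/N1 with N1 = 30, N3 = 52 gives -26/15; |achieved − target| = 0 ≤ 13/750 ✓

N1=30 N2=11 achieved=-26/15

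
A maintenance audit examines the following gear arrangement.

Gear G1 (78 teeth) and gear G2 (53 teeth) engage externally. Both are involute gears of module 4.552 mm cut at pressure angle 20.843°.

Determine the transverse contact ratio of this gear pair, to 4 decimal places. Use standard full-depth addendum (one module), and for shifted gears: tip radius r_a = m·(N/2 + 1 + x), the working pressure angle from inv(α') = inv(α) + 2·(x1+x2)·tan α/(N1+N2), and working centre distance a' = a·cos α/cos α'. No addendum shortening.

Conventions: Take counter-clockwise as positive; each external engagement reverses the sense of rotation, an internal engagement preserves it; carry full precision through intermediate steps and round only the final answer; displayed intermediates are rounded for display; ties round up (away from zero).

1.7465

recognized (one external pair, fixed centres): single-mesh tooth geometry, m = 4.552, N1 = 78, N2 = 53
base radii: r_b1 = 165.910374, r_b2 = 112.733972
tip radii: r_a1 = 182.080000, r_a2 = 125.180000
no profile shift: α' = α, a' = a
action lengths: √(r_a1²−r_b1²) = 75.012494, √(r_a2²−r_b2²) = 54.415843
base pitch p_b = π·m·cos α = 13.364687
CR = (75.012494 + 54.415843 − 298.156000·sin 20.84300°)/13.364687 = 1.746537
contact ratio ≈ 1.7465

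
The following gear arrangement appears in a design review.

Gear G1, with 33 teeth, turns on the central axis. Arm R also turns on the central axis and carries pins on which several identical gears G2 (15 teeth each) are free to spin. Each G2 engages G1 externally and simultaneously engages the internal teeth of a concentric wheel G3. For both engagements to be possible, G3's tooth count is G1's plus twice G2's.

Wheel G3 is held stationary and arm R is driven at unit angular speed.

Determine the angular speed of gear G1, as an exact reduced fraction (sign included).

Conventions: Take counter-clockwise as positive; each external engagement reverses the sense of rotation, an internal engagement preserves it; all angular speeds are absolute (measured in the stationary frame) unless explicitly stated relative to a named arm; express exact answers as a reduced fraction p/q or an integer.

planetary set (33T centre, 15T on arm, 63T internal) — Willis relation
ring teeth: 33 + 2·15 = 63
33(ω_sun−ω_arm) = −63(ω_ring−ω_arm),  ω_ring = 0, ω_arm = 1
ω_sun = 1 − (63/33)(0−1) = 32/11
exact speed ratio = 32/11

32/11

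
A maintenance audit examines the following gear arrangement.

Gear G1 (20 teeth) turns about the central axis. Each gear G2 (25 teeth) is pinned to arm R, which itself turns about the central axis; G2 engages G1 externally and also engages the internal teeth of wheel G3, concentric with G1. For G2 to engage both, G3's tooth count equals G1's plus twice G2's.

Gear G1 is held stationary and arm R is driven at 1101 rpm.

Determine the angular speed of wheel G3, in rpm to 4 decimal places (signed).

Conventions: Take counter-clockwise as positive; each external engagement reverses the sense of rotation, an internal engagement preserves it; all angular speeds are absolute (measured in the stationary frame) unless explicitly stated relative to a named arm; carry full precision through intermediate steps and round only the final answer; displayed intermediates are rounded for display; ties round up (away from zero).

topology: planetary set — G1 20T / G2 25T / G3 70T, arm = carrier (Willis)
normalise by the input: solve with ω_arm = 1, then scale by 1101 rpm
ring teeth: 20 + 2·25 = 70
20(ω_sun−ω_arm) = −70(ω_ring−ω_arm),  ω_sun = 0, ω_arm = 1
ω_ring = 1 − (20/70)(0−1) = 9/7
scale: ω_ring = 9/7 × 1101 rpm = +1415.5714 rpm

+1415.5714 rpm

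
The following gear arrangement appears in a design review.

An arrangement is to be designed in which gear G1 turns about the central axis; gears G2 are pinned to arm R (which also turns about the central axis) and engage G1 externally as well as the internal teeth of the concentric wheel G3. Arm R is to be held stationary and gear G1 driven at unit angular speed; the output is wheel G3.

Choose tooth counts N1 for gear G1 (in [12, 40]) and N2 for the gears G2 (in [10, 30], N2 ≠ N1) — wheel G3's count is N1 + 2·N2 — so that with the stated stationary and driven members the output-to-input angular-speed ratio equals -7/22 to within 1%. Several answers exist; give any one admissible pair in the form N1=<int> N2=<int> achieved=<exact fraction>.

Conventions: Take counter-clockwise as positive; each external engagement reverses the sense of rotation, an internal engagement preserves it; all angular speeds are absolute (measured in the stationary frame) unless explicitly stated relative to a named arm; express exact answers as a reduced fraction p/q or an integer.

N1=14 N2=15 achieved=-7/22

design class (target -7/22): planetary set
Willis with ω_arm = 0: ω_ring/ω_sun = −N1/N3; set equal to -7/22  ⇒  N3/N1 = −1/(-7/22) = 22/7
N3 = N1 + 2·N2  ⇒  N2/N1 = (N3/N1 − 1)/2 = (22/7 − 1)/2 = 15/14
smallest multiple with N1 ≥ 12 and N2 ≥ 10: k = 1  ⇒  N1 = 1·14 = 14, N2 = 1·15 = 15 (N1 ≤ 40, N2 ≤ 30, N2 ≠ N1 ✓), N3 = 14 + 2·15 = 44
check: −N1/N3 with N1 = 14, N3 = 44 gives -7/22; |achieved − target| = 0 ≤ 7/2200 ✓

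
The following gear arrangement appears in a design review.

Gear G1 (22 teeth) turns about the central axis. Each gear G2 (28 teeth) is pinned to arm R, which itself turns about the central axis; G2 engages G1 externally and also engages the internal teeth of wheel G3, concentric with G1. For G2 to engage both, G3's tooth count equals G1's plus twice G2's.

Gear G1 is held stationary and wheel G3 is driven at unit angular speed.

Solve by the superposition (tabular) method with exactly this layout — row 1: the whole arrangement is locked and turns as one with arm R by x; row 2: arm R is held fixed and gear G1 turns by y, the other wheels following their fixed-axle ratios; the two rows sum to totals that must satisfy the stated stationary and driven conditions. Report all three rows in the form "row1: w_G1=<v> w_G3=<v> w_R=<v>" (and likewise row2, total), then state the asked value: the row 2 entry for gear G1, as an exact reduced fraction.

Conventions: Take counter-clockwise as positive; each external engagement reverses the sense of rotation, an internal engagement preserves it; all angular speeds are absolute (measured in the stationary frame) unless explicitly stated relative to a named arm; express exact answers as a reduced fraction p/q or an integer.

row1: w_G1=39/50 w_G3=39/50 w_R=39/50
row2: w_G1=-39/50 w_G3=11/50 w_R=0
total: w_G1=0 w_G3=1 w_R=39/50
asked value: -39/50

topology: planetary set — G1 22T / G2 28T / G3 78T, arm = carrier (Willis)
row 1: whole set turns with the arm by x
row 2 (arm held, sun turns y): ω_ring = −(22/78)·y, ω_arm = 0
boundary: total ω_sun = x + y = 0 and total ω_ring = x − (22/78)·y = 1  ⇒  y = -39/50, x = 39/50
row 2 ring = −(22/78)·(-39/50) = 11/50
totals (row 1 + row 2): sun 39/50 + (-39/50) = 0, ring 39/50 + 11/50 = 1, arm 39/50 + 0 = 39/50
asked cell (row2, sun) = -39/50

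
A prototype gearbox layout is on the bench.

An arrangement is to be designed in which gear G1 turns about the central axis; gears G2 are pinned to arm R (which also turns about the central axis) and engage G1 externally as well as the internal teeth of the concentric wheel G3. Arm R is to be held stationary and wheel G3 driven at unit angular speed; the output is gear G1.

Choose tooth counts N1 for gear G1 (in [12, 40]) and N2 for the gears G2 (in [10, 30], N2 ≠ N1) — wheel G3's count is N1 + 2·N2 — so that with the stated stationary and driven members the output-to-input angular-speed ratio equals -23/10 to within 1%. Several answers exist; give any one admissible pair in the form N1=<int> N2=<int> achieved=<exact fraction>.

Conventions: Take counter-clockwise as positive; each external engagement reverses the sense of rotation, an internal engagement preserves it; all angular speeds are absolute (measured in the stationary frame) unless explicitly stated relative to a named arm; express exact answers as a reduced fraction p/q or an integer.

planetary set to be sized for -23/10 (Willis relation)
Willis with ω_arm = 0: ω_sun/ω_ring = −N3/N1; set equal to -23/10  ⇒  N3/N1 = −(-23/10) = 23/10
N3 = N1 + 2·N2  ⇒  N2/N1 = (N3/N1 − 1)/2 = (23/10 − 1)/2 = 13/20
smallest multiple with N1 ≥ 12 and N2 ≥ 10: k = 1  ⇒  N1 = 1·20 = 20, N2 = 1·13 = 13 (N1 ≤ 40, N2 ≤ 30, N2 ≠ N1 ✓), N3 = 20 + 2·13 = 46
check: −N3/N1 with N1 = 20, N3 = 46 gives -23/10; |achieved − target| = 0 ≤ 23/1000 ✓

N1=20 N2=13 achieved=-23/10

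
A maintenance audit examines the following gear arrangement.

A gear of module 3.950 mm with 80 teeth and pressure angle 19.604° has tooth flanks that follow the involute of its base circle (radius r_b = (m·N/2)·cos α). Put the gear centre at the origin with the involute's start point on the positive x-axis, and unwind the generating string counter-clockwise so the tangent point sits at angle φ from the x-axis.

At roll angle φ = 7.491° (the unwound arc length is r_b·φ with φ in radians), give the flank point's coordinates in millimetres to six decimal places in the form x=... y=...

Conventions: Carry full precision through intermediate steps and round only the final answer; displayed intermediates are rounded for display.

x=150.108066 y=0.110691

recognized (one wheel, involute flank): single-mesh tooth geometry, m = 3.950, N = 80
pitch radius r_p = m·N/2 = 3.950·80/2 = 158.000000
base radius r_b = r_p·cos α = 158.000000·cos 19.604° = 148.841377
roll angle φ = 7.491° = 0.13074261 rad
x = r_b·(cos φ + φ·sin φ) = 150.108066
y = r_b·(sin φ − φ·cos φ) = 0.110691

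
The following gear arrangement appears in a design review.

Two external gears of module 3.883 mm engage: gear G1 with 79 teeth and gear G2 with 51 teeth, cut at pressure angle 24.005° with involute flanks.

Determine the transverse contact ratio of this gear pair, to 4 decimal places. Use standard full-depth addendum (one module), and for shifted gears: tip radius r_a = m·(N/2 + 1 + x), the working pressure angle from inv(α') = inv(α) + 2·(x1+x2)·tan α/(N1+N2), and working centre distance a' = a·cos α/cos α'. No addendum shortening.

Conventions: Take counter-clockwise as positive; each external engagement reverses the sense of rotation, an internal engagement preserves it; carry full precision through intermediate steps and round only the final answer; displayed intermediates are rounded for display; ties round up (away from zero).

1.5965

class = single-mesh tooth geometry [involute pair 79T × 51T, m = 3.883]
base radii: r_b1 = 140.112787, r_b2 = 90.452559
tip radii: r_a1 = 157.261500, r_a2 = 102.899500
no profile shift: α' = α, a' = a
action lengths: √(r_a1²−r_b1²) = 71.411387, √(r_a2²−r_b2²) = 49.057534
base pitch p_b = π·m·cos α = 11.143729
CR = (71.411387 + 49.057534 − 252.395000·sin 24.00500°)/11.143729 = 1.596459
contact ratio ≈ 1.5965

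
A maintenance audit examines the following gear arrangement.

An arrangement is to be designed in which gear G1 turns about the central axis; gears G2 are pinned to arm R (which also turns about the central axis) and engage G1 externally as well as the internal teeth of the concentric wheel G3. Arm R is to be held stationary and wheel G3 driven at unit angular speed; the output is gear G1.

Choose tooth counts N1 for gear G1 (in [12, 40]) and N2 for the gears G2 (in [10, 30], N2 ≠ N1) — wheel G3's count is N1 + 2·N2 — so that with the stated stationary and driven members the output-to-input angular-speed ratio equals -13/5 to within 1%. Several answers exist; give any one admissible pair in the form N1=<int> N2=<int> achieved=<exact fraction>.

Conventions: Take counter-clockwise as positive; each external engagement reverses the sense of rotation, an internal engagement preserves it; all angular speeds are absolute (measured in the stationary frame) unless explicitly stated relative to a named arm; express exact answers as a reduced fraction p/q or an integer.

planetary set to be sized for -13/5 (Willis relation)
Willis with ω_arm = 0: ω_sun/ω_ring = −N3/N1; set equal to -13/5  ⇒  N3/N1 = −(-13/5) = 13/5
N3 = N1 + 2·N2  ⇒  N2/N1 = (N3/N1 − 1)/2 = (13/5 − 1)/2 = 4/5
smallest multiple with N1 ≥ 12 and N2 ≥ 10: k = 3  ⇒  N1 = 3·5 = 15, N2 = 3·4 = 12 (N1 ≤ 40, N2 ≤ 30, N2 ≠ N1 ✓), N3 = 15 + 2·12 = 39
check: −N3/N1 with N1 = 15, N3 = 39 gives -13/5; |achieved − target| = 0 ≤ 13/500 ✓

N1=15 N2=12 achieved=-13/5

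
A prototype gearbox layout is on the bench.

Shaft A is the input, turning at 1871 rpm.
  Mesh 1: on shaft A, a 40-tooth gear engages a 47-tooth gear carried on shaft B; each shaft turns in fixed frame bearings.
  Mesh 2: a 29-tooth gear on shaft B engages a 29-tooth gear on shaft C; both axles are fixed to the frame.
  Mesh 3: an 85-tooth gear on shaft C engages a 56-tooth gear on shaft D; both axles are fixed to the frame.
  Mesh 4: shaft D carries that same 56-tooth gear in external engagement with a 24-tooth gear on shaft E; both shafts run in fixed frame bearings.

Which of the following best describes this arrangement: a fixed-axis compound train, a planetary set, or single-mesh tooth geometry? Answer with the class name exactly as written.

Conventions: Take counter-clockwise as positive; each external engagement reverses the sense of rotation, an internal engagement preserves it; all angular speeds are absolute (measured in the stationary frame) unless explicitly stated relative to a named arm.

fixed-axis compound train

4-mesh fixed-axis compound train (all bearings frame-fixed)
classification: fixed-axis compound train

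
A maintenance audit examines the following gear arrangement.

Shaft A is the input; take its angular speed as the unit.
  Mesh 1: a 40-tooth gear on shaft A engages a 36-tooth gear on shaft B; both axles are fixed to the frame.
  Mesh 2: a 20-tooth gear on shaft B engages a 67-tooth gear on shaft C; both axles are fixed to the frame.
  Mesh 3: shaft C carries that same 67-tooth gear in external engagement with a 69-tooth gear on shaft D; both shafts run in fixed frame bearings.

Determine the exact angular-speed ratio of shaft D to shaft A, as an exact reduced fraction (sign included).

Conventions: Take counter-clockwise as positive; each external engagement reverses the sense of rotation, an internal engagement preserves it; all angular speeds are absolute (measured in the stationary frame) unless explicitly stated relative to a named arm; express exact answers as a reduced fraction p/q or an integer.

-200/621

class = fixed-axis compound train [3 meshes; 3 ratios multiply, 3 sense flips]
mesh 1 [40T→36T]: running ratio 10/9, sense −
mesh 2 [20T→67T]: running ratio 200/603, sense +
mesh 3 [67T→69T]: running ratio 200/621, sense −
ω_out/ω_in = -200/621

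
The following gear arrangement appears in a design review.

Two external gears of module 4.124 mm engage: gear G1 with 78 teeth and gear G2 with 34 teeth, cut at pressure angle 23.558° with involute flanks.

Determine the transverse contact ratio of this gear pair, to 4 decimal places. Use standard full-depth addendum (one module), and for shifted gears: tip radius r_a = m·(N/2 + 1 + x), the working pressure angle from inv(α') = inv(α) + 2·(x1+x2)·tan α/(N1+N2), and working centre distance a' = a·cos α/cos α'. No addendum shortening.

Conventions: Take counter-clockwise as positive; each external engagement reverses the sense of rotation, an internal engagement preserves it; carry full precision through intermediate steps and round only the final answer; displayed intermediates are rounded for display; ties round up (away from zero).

1.5872

topology: single-mesh involute geometry — m = 4.124, 78T/34T pair
base radii: r_b1 = 147.431277, r_b2 = 64.264916
tip radii: r_a1 = 164.960000, r_a2 = 74.232000
no profile shift: α' = α, a' = a
action lengths: √(r_a1²−r_b1²) = 73.998785, √(r_a2²−r_b2²) = 37.153875
base pitch p_b = π·m·cos α = 11.876129
CR = (73.998785 + 37.153875 − 230.944000·sin 23.55800°)/11.876129 = 1.587185
contact ratio ≈ 1.5872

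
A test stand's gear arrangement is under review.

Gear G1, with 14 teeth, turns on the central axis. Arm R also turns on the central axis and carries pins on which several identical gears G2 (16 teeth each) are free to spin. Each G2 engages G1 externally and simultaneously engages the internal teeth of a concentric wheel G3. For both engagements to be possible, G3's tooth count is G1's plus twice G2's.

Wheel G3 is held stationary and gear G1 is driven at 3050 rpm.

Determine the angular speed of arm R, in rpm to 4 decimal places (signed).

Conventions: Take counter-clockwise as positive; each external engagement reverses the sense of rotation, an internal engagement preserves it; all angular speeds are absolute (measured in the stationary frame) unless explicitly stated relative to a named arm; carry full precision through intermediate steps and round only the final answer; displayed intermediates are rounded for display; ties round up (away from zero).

+711.6667 rpm

planetary set (14T centre, 16T on arm, 46T internal) — Willis relation
normalise by the input: solve with ω_sun = 1, then scale by 3050 rpm
ring teeth: 14 + 2·16 = 46
14(ω_sun−ω_arm) = −46(ω_ring−ω_arm),  ω_ring = 0, ω_sun = 1
14(1−ω_arm) = −46(0−ω_arm)  ⇒  60·ω_arm = 14  ⇒  ω_arm = 7/30
scale: ω_arm = 7/30 × 3050 rpm = +711.6667 rpm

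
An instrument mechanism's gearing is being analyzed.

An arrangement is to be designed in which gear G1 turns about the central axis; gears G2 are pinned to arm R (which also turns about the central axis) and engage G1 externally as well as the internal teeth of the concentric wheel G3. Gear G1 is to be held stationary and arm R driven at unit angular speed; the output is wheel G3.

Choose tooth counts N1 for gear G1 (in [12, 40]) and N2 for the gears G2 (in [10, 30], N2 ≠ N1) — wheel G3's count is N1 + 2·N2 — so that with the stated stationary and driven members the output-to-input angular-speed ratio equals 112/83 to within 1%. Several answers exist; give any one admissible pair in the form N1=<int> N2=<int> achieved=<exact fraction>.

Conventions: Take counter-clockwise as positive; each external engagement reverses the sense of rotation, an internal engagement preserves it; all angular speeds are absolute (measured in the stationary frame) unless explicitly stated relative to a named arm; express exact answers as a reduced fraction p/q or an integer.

N1=29 N2=27 achieved=112/83

design class (target 112/83): planetary set
Willis with ω_sun = 0: ω_ring/ω_arm = (N1+N3)/N3; set equal to 112/83  ⇒  N3/N1 = 1/(112/83 − 1) = 83/29
N3 = N1 + 2·N2  ⇒  N2/N1 = (N3/N1 − 1)/2 = (83/29 − 1)/2 = 27/29
smallest multiple with N1 ≥ 12 and N2 ≥ 10: k = 1  ⇒  N1 = 1·29 = 29, N2 = 1·27 = 27 (N1 ≤ 40, N2 ≤ 30, N2 ≠ N1 ✓), N3 = 29 + 2·27 = 83
check: (N1+N3)/N3 with N1 = 29, N3 = 83 gives 112/83; |achieved − target| = 0 ≤ 28/2075 ✓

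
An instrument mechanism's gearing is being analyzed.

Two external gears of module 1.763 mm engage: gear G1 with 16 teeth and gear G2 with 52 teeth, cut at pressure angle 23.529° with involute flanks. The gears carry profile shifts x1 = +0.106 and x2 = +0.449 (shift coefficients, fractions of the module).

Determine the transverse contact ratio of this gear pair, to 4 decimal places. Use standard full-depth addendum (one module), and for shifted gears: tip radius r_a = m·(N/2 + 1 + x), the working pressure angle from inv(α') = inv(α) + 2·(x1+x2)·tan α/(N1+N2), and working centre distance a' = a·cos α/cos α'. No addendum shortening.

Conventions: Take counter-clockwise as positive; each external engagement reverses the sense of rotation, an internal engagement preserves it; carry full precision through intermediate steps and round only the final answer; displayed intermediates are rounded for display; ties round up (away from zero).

1.4389

recognized (one external pair, fixed centres): single-mesh tooth geometry, m = 1.763, N1 = 16, N2 = 52
base radii: r_b1 = 12.931367, r_b2 = 42.026943
tip radii: r_a1 = 16.053878, r_a2 = 48.392587
inv(α') = inv(23.529°) + 2·(+0.106+0.449)·tan α/(16+52) = 0.03186332  ⇒  α' = 25.48658°
a' = a·cos α / cos α' = 59.9420·cos 23.529°/cos 25.48658° = 60.883081
action lengths: √(r_a1²−r_b1²) = 9.513503, √(r_a2²−r_b2²) = 23.991218
base pitch p_b = π·m·cos α = 5.078136
CR = (9.513503 + 23.991218 − 60.883081·sin 25.48658°)/5.078136 = 1.438864
contact ratio ≈ 1.4389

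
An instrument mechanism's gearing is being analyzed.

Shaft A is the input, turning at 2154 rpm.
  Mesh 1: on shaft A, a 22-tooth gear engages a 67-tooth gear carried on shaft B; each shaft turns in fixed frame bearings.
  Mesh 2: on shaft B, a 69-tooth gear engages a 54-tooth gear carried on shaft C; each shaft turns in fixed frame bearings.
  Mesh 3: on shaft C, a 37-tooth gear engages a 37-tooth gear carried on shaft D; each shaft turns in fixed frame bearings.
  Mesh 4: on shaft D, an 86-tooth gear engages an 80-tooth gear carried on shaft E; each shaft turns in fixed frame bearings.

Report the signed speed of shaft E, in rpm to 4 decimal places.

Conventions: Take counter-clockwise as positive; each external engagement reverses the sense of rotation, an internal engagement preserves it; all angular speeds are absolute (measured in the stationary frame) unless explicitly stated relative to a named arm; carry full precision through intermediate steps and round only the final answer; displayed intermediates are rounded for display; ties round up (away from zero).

class = fixed-axis compound train [4 meshes; 4 ratios multiply, 4 sense flips]
mesh 1 [22T→67T]: ω = 2154.0000×22/67 = 707.2836 rpm, sense flips to −
mesh 2 [69T→54T]: ω = 707.2836×69/54 = 903.7512 rpm, sense flips to +
mesh 3 [37T→37T]: ω = 903.7512×37/37 = 903.7512 rpm, sense flips to −
mesh 4 [86T→80T]: ω = 903.7512×86/80 = 971.5326 rpm, sense flips to +
signed output speed = +971.5326 rpm

+971.5326 rpm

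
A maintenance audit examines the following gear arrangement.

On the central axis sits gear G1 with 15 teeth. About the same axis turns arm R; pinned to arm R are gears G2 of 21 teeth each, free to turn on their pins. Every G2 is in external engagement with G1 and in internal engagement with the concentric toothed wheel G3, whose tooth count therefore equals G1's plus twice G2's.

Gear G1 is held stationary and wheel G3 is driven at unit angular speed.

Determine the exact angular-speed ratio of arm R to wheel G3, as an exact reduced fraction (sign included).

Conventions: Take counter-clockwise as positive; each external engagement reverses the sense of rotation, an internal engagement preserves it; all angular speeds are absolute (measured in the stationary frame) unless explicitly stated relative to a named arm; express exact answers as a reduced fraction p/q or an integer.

topology: planetary set — G1 15T / G2 21T / G3 57T, arm = carrier (Willis)
ring teeth: 15 + 2·21 = 57
15(ω_sun−ω_arm) = −57(ω_ring−ω_arm),  ω_sun = 0, ω_ring = 1
15(0−ω_arm) = −57(1−ω_arm)  ⇒  72·ω_arm = 57  ⇒  ω_arm = 19/24
ω_out/ω_in = 19/24

19/24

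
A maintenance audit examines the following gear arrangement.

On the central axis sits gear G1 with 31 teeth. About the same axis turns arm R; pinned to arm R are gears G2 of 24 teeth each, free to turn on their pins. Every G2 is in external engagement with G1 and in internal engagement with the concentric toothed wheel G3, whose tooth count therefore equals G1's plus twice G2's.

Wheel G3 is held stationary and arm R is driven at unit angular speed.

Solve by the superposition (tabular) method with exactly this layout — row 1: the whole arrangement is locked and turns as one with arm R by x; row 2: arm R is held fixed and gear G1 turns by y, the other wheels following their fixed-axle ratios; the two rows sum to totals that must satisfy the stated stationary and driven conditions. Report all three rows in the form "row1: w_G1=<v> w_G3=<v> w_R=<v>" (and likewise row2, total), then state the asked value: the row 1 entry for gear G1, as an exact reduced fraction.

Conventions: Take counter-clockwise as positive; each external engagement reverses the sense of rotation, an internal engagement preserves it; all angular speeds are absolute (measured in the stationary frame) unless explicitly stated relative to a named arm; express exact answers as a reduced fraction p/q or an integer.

row1: w_G1=1 w_G3=1 w_R=1
row2: w_G1=79/31 w_G3=-1 w_R=0
total: w_G1=110/31 w_G3=0 w_R=1
asked value: 1

topology: planetary set — G1 31T / G2 24T / G3 79T, arm = carrier (Willis)
superposition row 1 [locked train]: every member turns x
row 2 (arm held, sun turns y): ω_ring = −(31/79)·y, ω_arm = 0
boundary: total ω_ring = x − (31/79)·y = 0 and total ω_arm = x = 1  ⇒  y = 79/31, x = 1
row 2 ring = −(31/79)·79/31 = -1
totals (row 1 + row 2): sun 1 + 79/31 = 110/31, ring 1 + (-1) = 0, arm 1 + 0 = 1
asked cell (row1, sun) = 1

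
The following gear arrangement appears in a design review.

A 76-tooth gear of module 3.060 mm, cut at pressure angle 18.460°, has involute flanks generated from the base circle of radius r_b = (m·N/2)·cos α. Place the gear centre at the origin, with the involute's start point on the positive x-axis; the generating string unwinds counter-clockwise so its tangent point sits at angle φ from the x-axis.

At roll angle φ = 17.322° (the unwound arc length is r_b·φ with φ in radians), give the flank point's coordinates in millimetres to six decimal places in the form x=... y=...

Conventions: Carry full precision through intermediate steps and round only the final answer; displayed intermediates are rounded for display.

x=115.222828 y=1.006684

topology: single-mesh involute geometry — m = 3.060, N = 76
pitch radius r_p = m·N/2 = 3.060·76/2 = 116.280000
base radius r_b = r_p·cos α = 116.280000·cos 18.460° = 110.296806
roll angle φ = 17.322° = 0.30232593 rad
x = r_b·(cos φ + φ·sin φ) = 115.222828
y = r_b·(sin φ − φ·cos φ) = 1.006684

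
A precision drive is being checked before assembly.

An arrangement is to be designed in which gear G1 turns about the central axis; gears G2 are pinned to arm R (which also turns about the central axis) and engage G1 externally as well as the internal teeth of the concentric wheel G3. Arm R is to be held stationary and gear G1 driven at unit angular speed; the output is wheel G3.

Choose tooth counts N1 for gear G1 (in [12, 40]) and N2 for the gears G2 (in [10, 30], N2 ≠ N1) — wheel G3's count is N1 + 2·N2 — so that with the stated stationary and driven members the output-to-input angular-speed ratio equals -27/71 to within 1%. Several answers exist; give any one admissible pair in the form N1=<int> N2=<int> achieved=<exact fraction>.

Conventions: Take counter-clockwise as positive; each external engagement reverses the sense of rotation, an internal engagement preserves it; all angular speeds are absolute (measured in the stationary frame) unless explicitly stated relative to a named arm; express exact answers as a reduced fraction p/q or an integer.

topology: planetary set — design target -27/71, arm = carrier (Willis)
Willis with ω_arm = 0: ω_ring/ω_sun = −N1/N3; set equal to -27/71  ⇒  N3/N1 = −1/(-27/71) = 71/27
N3 = N1 + 2·N2  ⇒  N2/N1 = (N3/N1 − 1)/2 = (71/27 − 1)/2 = 22/27
smallest multiple with N1 ≥ 12 and N2 ≥ 10: k = 1  ⇒  N1 = 1·27 = 27, N2 = 1·22 = 22 (N1 ≤ 40, N2 ≤ 30, N2 ≠ N1 ✓), N3 = 27 + 2·22 = 71
check: −N1/N3 with N1 = 27, N3 = 71 gives -27/71; |achieved − target| = 0 ≤ 27/7100 ✓

N1=27 N2=22 achieved=-27/71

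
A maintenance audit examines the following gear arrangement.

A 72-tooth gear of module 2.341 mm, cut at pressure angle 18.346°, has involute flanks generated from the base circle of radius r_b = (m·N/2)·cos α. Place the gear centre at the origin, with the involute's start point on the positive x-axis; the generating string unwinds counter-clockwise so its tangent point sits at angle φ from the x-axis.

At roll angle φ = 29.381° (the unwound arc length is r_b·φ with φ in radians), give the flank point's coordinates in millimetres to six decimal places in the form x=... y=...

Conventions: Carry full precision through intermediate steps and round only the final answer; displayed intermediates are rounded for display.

x=89.828508 y=3.501842

topology: single-mesh involute geometry — m = 2.341, N = 72
pitch radius r_p = m·N/2 = 2.341·72/2 = 84.276000
base radius r_b = r_p·cos α = 84.276000·cos 18.346° = 79.992511
roll angle φ = 29.381° = 0.51279519 rad
x = r_b·(cos φ + φ·sin φ) = 89.828508
y = r_b·(sin φ − φ·cos φ) = 3.501842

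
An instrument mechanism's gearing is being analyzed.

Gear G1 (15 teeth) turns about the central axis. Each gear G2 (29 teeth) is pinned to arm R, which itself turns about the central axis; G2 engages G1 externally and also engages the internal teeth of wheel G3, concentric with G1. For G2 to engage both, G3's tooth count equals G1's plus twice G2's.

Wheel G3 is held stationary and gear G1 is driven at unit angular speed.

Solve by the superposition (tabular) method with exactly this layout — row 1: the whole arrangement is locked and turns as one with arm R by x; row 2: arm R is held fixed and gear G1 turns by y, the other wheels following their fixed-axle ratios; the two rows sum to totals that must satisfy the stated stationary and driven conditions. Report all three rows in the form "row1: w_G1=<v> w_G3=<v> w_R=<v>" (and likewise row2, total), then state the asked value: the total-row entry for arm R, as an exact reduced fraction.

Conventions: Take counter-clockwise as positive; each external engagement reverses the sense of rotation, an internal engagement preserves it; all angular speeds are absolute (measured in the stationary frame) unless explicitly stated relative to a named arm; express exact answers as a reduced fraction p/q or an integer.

class = planetary set [G3 = 15+2·29 = 73; Willis about the carrier]
superposition row 1 [locked train]: every member turns x
superposition row 2 [arm held]: sun y, ring −(15/73)·y, arm 0
boundary: total ω_ring = x − (15/73)·y = 0 and total ω_sun = x + y = 1  ⇒  y = 73/88, x = 15/88
row 2 ring = −(15/73)·73/88 = -15/88
totals (row 1 + row 2): sun 15/88 + 73/88 = 1, ring 15/88 + (-15/88) = 0, arm 15/88 + 0 = 15/88
asked cell (total, arm) = 15/88

row1: w_G1=15/88 w_G3=15/88 w_R=15/88
row2: w_G1=73/88 w_G3=-15/88 w_R=0
total: w_G1=1 w_G3=0 w_R=15/88
asked value: 15/88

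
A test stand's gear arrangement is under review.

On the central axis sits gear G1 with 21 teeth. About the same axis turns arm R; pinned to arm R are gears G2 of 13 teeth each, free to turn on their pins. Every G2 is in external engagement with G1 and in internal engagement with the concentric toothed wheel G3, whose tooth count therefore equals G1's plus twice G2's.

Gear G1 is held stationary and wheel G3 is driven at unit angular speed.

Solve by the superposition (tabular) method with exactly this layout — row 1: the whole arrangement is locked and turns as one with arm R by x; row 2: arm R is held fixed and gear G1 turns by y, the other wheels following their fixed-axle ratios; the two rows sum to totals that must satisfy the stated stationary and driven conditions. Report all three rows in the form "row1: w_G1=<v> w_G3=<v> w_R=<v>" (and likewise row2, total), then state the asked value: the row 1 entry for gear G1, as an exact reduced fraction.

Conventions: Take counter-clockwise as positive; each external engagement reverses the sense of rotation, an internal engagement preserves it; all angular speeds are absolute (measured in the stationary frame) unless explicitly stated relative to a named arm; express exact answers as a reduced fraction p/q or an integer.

recognized (axles ride arm R): planetary set, 21/13/47 teeth
row 1 — lock + rotate with arm: ω_sun = ω_ring = ω_arm = x
row 2 — arm fixed, fixed-axis ratios: sun y, ring −(21/47)·y, arm 0
boundary: total ω_sun = x + y = 0 and total ω_ring = x − (21/47)·y = 1  ⇒  y = -47/68, x = 47/68
row 2 ring = −(21/47)·(-47/68) = 21/68
totals (row 1 + row 2): sun 47/68 + (-47/68) = 0, ring 47/68 + 21/68 = 1, arm 47/68 + 0 = 47/68
asked cell (row1, sun) = 47/68

row1: w_G1=47/68 w_G3=47/68 w_R=47/68
row2: w_G1=-47/68 w_G3=21/68 w_R=0
total: w_G1=0 w_G3=1 w_R=47/68
asked value: 47/68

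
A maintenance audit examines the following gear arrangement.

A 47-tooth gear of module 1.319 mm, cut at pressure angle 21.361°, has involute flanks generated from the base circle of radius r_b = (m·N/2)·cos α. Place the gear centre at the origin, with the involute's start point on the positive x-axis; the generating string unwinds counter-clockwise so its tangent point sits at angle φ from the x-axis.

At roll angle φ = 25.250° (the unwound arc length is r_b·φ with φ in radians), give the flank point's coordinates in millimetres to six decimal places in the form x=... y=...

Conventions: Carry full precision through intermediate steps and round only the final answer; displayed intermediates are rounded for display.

x=31.535705 y=0.807683

single-mesh involute tooth geometry (47T wheel at module 1.319)
pitch radius r_p = m·N/2 = 1.319·47/2 = 30.996500
base radius r_b = r_p·cos α = 30.996500·cos 21.361° = 28.867163
roll angle φ = 25.250° = 0.44069564 rad
x = r_b·(cos φ + φ·sin φ) = 31.535705
y = r_b·(sin φ − φ·cos φ) = 0.807683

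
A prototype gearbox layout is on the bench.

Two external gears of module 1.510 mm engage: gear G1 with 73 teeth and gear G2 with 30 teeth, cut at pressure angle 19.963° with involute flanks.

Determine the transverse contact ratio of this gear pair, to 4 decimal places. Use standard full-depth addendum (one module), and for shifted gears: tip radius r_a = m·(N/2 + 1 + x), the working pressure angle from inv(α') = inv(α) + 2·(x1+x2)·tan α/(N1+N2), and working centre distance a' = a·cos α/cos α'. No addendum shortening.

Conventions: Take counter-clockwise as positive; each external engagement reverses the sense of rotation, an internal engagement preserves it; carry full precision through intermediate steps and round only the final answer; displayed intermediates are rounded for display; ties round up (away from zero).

topology: single-mesh involute geometry — m = 1.510, 73T/30T pair
base radii: r_b1 = 51.803321, r_b2 = 21.289036
tip radii: r_a1 = 56.625000, r_a2 = 24.160000
no profile shift: α' = α, a' = a
action lengths: √(r_a1²−r_b1²) = 22.864963, √(r_a2²−r_b2²) = 11.422896
base pitch p_b = π·m·cos α = 4.458765
CR = (22.864963 + 11.422896 − 77.765000·sin 19.96300°)/4.458765 = 1.735426
contact ratio ≈ 1.7354

1.7354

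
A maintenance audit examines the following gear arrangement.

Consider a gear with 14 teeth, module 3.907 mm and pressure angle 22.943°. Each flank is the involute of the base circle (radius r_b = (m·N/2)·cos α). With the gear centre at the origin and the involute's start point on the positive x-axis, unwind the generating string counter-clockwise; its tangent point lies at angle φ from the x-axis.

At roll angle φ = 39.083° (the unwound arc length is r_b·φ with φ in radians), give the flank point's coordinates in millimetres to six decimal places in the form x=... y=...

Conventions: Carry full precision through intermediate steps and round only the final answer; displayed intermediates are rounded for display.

x=30.380707 y=2.542620

recognized (one wheel, involute flank): single-mesh tooth geometry, m = 3.907, N = 14
pitch radius r_p = m·N/2 = 3.907·14/2 = 27.349000
base radius r_b = r_p·cos α = 27.349000·cos 22.943° = 25.185506
roll angle φ = 39.083° = 0.68212703 rad
x = r_b·(cos φ + φ·sin φ) = 30.380707
y = r_b·(sin φ − φ·cos φ) = 2.542620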